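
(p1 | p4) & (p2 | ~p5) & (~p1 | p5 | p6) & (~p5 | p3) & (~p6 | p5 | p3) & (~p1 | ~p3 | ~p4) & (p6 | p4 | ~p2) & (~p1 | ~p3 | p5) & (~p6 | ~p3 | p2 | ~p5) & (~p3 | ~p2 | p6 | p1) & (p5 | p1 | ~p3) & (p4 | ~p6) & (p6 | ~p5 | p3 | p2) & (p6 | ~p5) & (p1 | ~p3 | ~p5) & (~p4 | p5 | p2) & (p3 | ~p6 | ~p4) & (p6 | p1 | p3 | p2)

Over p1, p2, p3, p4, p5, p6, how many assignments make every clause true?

1

There are 2^6 = 64 truth assignments over (p1, p2, p3, p4, p5, p6).
Split on p4. With p4 = 1, the clauses containing p4 are satisfied and ~p4 drops from the rest; 1 of the 2^5 = 32 assignments to the other variables satisfy what remains.
With p4 = 0, by the same count on the reduced clause set, 0 assignments work.
(One model: p1=F, p2=T, p3=F, p4=T, p5=F, p6=F.)
Total: 1 + 0 = 1.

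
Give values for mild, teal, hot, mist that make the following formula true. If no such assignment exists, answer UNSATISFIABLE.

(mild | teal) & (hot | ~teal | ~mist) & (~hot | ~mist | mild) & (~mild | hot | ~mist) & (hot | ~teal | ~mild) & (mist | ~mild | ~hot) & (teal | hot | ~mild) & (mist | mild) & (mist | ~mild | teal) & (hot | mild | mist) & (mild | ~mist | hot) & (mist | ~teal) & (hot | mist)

Suppose mild = 1.
Suppose hot = 1.
(mist) alone gives mist = 1.
Every clause is now satisfied; teal is unconstrained.

mild: 1; teal: 0; hot: 1; mist: 1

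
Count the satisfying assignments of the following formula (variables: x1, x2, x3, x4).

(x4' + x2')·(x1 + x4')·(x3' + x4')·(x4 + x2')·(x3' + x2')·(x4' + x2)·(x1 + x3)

There are 2^4 = 16 truth assignments over (x1, x2, x3, x4).
Check each against the 7 clauses (columns in the order x1, x2, x3, x4):
  F F F F  ✗ fails (x1 + x3)
  F F F T  ✗ fails (x1 + x4')
  F F T F  ✓ satisfies all
  F F T T  ✗ fails (x1 + x4')
  F T F F  ✗ fails (x4 + x2')
  F T F T  ✗ fails (x4' + x2')
  F T T F  ✗ fails (x4 + x2')
  F T T T  ✗ fails (x4' + x2')
  T F F F  ✓ satisfies all
  T F F T  ✗ fails (x4' + x2)
  T F T F  ✓ satisfies all
  T F T T  ✗ fails (x3' + x4')
  T T F F  ✗ fails (x4 + x2')
  T T F T  ✗ fails (x4' + x2')
  T T T F  ✗ fails (x4 + x2')
  T T T T  ✗ fails (x4' + x2')
3 of the 16 rows are models.

3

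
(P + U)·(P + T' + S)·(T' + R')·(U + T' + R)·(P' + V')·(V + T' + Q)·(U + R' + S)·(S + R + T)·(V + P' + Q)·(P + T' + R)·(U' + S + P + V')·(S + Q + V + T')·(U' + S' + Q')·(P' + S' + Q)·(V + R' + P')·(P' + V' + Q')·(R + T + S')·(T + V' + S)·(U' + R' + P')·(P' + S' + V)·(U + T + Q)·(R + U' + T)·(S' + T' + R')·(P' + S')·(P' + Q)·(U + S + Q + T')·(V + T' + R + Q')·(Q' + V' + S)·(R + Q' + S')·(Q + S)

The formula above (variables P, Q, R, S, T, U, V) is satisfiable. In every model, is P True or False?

Suppose P = 1.
Unit clause (V') forces V = 0.
Unit clause (Q) forces Q = 1.
Unit clause (R') forces R = 0.
Unit clause (S') forces S = 0.
Unit clause (T) forces T = 1.
But (T') is also a unit clause — contradiction.
So every satisfying assignment has P = False.

False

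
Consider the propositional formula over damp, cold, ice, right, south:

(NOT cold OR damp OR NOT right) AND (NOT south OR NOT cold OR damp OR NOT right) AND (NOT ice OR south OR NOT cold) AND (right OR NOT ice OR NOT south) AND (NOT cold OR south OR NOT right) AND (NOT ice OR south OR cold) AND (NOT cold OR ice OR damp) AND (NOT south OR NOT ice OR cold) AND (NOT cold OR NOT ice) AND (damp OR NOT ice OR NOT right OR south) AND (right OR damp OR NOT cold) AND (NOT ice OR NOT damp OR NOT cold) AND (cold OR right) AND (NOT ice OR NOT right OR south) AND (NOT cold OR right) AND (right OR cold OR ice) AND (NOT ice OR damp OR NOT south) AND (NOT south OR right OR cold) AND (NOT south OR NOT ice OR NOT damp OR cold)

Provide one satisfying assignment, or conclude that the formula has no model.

damp=true; cold=false; ice=false; right=true; south=false

Branch on cold: set cold = false.
From the singleton clause (right), right = true.
Branch on ice: set ice = false.
No clause remains; damp, south are free.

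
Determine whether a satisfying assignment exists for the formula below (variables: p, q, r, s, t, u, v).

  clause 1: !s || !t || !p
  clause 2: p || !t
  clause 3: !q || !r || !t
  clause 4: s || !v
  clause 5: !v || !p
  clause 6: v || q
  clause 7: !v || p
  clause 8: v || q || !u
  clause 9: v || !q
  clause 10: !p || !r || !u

Try p = true.
Unit clause (!v) forces v = false.
Unit clause (q) forces q = true.
That conflicts with the unit clause (!q).
Backtrack on p: now try p = false.
Unit clause (!t) forces t = false.
Unit clause (!v) forces v = false.
Unit clause (q) forces q = true.
That conflicts with the unit clause (!q).
Neither p = true nor p = false works.
No assignment satisfies every clause.

No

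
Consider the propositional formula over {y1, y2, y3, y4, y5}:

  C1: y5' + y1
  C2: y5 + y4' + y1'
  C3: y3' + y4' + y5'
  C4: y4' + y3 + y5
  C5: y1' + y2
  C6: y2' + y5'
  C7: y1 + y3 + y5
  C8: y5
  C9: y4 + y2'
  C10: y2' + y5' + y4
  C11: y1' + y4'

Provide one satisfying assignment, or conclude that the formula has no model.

Unit clause (y5) forces y5 = 1.
Unit clause (y1) forces y1 = 1.
Unit clause (y2) forces y2 = 1.
That conflicts with the unit clause (y2').

UNSATISFIABLE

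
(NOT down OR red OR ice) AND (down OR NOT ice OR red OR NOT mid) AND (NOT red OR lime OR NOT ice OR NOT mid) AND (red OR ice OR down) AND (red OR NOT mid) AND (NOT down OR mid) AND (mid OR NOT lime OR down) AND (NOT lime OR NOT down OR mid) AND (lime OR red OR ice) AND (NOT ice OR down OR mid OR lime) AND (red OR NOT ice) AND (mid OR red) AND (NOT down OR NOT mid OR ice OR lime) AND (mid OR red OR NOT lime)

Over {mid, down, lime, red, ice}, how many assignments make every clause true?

6

There are 2^5 = 32 truth assignments over (mid, down, lime, red, ice).
Split on lime. With lime = true, the clauses containing lime are satisfied and NOT lime drops from the rest; 4 of the 2^4 = 16 assignments to the other variables satisfy what remains.
With lime = false, by the same count on the reduced clause set, 2 assignments work.
(One model: mid=F, down=F, lime=F, red=T, ice=F.)
Total: 4 + 2 = 6.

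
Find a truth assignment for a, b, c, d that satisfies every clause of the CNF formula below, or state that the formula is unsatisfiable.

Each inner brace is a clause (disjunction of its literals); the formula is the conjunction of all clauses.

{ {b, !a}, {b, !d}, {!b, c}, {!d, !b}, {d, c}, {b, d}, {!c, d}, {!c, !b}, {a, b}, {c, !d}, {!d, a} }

UNSATISFIABLE

Suppose b = true.
Unit clause (c) forces c = true.
Now (!c) is unsatisfied and unit — conflict.
So b must be the other value — set b = false.
Unit clause (!a) forces a = false.
Now (a) is unsatisfied and unit — conflict.
Either choice for b ends in contradiction.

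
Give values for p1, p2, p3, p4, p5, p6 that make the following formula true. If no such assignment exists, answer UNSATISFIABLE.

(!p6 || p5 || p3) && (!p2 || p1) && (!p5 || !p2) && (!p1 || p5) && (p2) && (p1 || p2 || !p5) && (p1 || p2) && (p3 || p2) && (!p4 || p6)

(p2) alone gives p2 = true.
(p1) alone gives p1 = true.
(!p5) alone gives p5 = false.
Now (p5) is unsatisfied and unit — conflict.

UNSATISFIABLE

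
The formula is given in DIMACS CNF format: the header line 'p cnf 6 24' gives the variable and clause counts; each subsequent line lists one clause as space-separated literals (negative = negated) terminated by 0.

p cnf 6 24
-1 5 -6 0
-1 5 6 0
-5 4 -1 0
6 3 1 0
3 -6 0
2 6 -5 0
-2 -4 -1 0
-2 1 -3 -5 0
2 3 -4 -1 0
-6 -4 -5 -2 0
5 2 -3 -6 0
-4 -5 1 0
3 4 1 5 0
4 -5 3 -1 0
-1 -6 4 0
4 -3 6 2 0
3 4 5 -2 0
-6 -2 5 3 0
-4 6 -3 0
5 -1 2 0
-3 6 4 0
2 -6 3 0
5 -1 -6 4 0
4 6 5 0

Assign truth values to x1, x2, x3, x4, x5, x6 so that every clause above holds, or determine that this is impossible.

Try x3 = True.
Try x4 = True.
From the singleton clause (x6), x6 = True.
Try x1 = False.
From the singleton clause (¬x5), x5 = False.
From the singleton clause (x2), x2 = True.
Every clause now holds.

x1: False, x2: True, x3: True, x4: True, x5: False, x6: True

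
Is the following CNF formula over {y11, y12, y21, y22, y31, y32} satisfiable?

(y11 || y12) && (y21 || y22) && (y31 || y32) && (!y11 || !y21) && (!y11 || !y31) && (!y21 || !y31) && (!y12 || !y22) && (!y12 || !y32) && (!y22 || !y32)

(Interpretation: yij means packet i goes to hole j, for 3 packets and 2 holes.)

Unsatisfiable

Suppose y11 = true.
From the singleton clause (!y21), y21 = false.
From the singleton clause (y22), y22 = true.
From the singleton clause (!y31), y31 = false.
From the singleton clause (y32), y32 = true.
That conflicts with the unit clause (!y32).
That branch fails; take y11 = false instead.
From the singleton clause (y12), y12 = true.
From the singleton clause (!y22), y22 = false.
From the singleton clause (y21), y21 = true.
From the singleton clause (!y31), y31 = false.
From the singleton clause (y32), y32 = true.
That conflicts with the unit clause (!y32).
Both values of y11 lead to a conflict.
No assignment satisfies every clause.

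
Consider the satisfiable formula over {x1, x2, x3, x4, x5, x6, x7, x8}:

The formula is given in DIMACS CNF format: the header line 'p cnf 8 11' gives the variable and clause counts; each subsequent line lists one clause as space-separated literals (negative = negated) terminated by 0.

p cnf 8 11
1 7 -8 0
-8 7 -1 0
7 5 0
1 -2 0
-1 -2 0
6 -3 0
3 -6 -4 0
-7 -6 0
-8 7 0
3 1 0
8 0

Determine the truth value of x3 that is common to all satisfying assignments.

Suppose x3 = True.
The clause (x6) is unit, so x6 = True.
The clause (¬x7) is unit, so x7 = False.
The clause (x5) is unit, so x5 = True.
The clause (¬x8) is unit, so x8 = False.
That conflicts with the unit clause (x8).
So every satisfying assignment has x3 = False.

False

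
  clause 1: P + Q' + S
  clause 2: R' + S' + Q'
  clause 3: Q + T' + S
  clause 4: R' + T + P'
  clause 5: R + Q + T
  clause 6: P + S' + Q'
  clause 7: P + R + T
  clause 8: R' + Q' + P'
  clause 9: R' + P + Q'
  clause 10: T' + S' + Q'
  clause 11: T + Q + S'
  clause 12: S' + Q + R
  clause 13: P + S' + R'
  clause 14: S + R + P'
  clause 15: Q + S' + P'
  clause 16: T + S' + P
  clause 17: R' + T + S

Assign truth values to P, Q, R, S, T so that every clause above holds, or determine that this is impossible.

P=1; Q=1; R=0; S=1; T=0

Case P = 1:
Case R = 0:
(S) alone gives S = 1.
(Q) alone gives Q = 1.
(T') alone gives T = 0.
This assignment satisfies each clause.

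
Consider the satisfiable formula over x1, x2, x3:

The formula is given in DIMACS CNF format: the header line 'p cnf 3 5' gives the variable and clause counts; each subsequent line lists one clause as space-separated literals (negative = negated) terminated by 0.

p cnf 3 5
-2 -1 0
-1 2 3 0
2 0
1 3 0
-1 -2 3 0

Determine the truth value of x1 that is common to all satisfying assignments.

False

Suppose x1 = True.
(¬x2) alone gives x2 = False.
But (x2) is also a unit clause — contradiction.
So every satisfying assignment has x1 = False.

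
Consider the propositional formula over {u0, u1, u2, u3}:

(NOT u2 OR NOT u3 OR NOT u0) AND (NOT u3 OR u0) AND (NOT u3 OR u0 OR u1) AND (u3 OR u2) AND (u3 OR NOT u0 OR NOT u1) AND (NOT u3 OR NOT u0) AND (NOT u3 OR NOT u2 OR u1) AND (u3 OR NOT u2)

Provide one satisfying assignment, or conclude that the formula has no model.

UNSATISFIABLE

Branch on u3: set u3 = false.
(u2) alone gives u2 = true.
That conflicts with the unit clause (NOT u2).
That branch fails; take u3 = true instead.
(u0) alone gives u0 = true.
That conflicts with the unit clause (NOT u0).
Both values of u3 lead to a conflict.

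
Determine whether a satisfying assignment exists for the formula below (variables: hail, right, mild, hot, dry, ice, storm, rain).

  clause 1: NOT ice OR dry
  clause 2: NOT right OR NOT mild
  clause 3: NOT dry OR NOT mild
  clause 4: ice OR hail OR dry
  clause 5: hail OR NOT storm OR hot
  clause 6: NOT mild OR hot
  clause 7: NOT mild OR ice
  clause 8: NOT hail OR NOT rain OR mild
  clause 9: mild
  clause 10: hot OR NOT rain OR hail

Unsatisfiable

(mild) alone gives mild = true.
(NOT right) alone gives right = false.
(NOT dry) alone gives dry = false.
(NOT ice) alone gives ice = false.
Now (ice) is unsatisfied and unit — conflict.
No assignment satisfies every clause.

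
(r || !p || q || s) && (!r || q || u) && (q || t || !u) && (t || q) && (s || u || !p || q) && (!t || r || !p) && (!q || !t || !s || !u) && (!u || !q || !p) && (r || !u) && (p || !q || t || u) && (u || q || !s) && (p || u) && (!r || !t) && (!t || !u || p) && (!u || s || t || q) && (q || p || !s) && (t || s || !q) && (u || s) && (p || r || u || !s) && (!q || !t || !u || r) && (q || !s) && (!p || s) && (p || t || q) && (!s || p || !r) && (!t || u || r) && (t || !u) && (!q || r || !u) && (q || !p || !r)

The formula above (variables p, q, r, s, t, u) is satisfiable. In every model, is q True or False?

True

Suppose q = false.
The clause (t) is unit, so t = true.
The clause (!r) is unit, so r = false.
The clause (!p) is unit, so p = false.
The clause (!u) is unit, so u = false.
But (u) is also a unit clause — contradiction.
So every satisfying assignment has q = True.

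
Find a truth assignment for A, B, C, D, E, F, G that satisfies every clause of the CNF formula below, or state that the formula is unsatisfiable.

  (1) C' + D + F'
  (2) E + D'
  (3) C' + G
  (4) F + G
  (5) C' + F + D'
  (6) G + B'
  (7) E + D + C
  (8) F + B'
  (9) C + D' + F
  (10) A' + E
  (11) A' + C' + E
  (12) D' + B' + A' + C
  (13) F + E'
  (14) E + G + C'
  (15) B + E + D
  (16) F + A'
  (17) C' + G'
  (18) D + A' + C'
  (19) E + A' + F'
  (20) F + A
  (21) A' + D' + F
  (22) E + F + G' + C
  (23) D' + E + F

Suppose E = 1.
The clause (F) is unit, so F = 1.
Suppose C = 0.
Suppose G = 0.
The clause (B') is unit, so B = 0.
All clauses hold; A, D can take either value.

A ↦ 0,  B ↦ 0,  C ↦ 0,  D ↦ 0,  E ↦ 1,  F ↦ 1,  G ↦ 0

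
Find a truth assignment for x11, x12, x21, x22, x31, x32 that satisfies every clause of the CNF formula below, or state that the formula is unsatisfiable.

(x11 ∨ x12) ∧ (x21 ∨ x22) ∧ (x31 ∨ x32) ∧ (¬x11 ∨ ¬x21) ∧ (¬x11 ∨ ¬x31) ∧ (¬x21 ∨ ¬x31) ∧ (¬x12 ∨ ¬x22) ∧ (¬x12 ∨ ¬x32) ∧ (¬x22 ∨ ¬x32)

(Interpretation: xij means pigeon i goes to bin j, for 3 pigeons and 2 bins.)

UNSATISFIABLE

Branch on x11: set x11 = True.
The clause (¬x21) is unit, so x21 = False.
The clause (x22) is unit, so x22 = True.
The clause (¬x31) is unit, so x31 = False.
The clause (x32) is unit, so x32 = True.
That conflicts with the unit clause (¬x32).
So x11 must be the other value — set x11 = False.
The clause (x12) is unit, so x12 = True.
The clause (¬x22) is unit, so x22 = False.
The clause (x21) is unit, so x21 = True.
The clause (¬x31) is unit, so x31 = False.
The clause (x32) is unit, so x32 = True.
That conflicts with the unit clause (¬x32).
Neither x11 = True nor x11 = False works.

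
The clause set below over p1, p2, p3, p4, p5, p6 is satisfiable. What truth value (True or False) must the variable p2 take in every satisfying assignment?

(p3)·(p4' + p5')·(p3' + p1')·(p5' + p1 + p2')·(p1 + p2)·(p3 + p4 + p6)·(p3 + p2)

Suppose p2 = 0.
(p3) alone gives p3 = 1.
(p1') alone gives p1 = 0.
But (p1) is also a unit clause — contradiction.
So every satisfying assignment has p2 = True.

True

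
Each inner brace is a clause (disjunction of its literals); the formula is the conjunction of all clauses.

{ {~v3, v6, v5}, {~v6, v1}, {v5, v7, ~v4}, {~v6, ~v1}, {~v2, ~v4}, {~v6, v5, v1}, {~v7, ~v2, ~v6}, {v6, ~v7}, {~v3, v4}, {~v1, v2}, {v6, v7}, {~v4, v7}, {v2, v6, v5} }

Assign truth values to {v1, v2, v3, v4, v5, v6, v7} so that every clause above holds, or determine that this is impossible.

Case v6 = 0:
The clause (~v7) is unit, so v7 = 0.
But (v7) is also a unit clause — contradiction.
Backtrack on v6: now try v6 = 1.
The clause (v1) is unit, so v1 = 1.
But (~v1) is also a unit clause — contradiction.
Neither v6 = 1 nor v6 = 0 works.

UNSATISFIABLE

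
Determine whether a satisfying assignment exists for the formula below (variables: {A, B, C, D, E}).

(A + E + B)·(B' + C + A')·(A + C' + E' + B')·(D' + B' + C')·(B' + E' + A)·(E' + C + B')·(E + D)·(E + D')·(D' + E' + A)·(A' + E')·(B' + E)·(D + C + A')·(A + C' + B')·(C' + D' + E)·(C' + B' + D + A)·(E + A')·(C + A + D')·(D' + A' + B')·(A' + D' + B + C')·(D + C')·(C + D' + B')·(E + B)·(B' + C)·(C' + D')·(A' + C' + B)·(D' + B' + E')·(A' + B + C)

Branch on E: set E = 1.
(A') alone gives A = 0.
(B') alone gives B = 0.
(D') alone gives D = 0.
(C') alone gives C = 0.
This assignment satisfies each clause.
A satisfying assignment: A=0, B=0, C=0, D=0, E=1.

Yes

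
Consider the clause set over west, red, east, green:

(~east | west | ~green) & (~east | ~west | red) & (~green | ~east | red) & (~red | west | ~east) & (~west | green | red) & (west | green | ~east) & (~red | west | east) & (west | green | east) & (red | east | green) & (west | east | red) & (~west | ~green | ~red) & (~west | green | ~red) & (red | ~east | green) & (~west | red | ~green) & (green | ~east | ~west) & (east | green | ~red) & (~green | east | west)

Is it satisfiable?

Suppose east = 0.
Suppose red = 0.
(green) alone gives green = 1.
(west) alone gives west = 1.
That conflicts with the unit clause (~west).
Undo red and try red = 1.
(west) alone gives west = 1.
(~green) alone gives green = 0.
That conflicts with the unit clause (green).
Both values of red lead to a conflict.
Undo east and try east = 1.
Suppose west = 1.
(red) alone gives red = 1.
(~green) alone gives green = 0.
That conflicts with the unit clause (green).
Undo west and try west = 0.
(~green) alone gives green = 0.
That conflicts with the unit clause (green).
Both values of west lead to a conflict.
Both values of east lead to a conflict.
No assignment satisfies every clause.

No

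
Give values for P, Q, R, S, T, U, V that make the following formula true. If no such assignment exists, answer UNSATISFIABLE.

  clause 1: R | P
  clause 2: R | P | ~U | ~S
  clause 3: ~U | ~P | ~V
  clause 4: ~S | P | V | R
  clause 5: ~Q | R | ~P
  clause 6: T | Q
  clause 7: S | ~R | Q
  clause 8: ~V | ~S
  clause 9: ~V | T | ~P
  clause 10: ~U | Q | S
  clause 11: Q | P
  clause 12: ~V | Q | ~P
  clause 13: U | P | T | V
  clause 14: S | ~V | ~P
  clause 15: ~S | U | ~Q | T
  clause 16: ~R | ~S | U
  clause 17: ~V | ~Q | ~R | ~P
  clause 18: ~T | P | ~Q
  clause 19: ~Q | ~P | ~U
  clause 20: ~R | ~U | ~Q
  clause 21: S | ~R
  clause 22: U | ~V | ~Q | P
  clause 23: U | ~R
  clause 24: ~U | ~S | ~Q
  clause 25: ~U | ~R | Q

Branch on R: set R = 0.
From the singleton clause (P), P = 1.
From the singleton clause (~Q), Q = 0.
From the singleton clause (T), T = 1.
From the singleton clause (~V), V = 0.
Branch on U: set U = 0.
No clause remains; S is free.

P: 1; Q: 0; R: 0; S: 1; T: 1; U: 0; V: 0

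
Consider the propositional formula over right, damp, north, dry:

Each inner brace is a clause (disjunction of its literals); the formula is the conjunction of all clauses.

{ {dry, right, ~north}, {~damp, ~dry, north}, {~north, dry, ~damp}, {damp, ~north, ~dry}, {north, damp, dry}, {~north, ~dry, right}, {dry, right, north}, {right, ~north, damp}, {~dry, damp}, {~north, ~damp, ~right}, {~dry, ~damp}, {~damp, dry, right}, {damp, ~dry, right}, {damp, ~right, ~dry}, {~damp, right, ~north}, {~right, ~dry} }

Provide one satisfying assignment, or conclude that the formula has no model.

right: 1; damp: 1; north: 0; dry: 0

Suppose dry = 0.
Suppose right = 1.
Suppose north = 0.
The clause (damp) is unit, so damp = 1.
All clauses are satisfied.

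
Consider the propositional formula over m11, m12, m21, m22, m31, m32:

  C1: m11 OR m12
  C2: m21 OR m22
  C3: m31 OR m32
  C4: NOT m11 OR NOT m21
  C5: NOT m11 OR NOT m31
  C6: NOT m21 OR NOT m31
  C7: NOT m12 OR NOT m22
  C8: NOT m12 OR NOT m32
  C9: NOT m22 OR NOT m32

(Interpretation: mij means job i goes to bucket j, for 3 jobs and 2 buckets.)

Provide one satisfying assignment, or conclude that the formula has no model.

UNSATISFIABLE

Try m11 = true.
From the singleton clause (NOT m21), m21 = false.
From the singleton clause (m22), m22 = true.
From the singleton clause (NOT m31), m31 = false.
From the singleton clause (m32), m32 = true.
That conflicts with the unit clause (NOT m32).
That branch fails; take m11 = false instead.
From the singleton clause (m12), m12 = true.
From the singleton clause (NOT m22), m22 = false.
From the singleton clause (m21), m21 = true.
From the singleton clause (NOT m31), m31 = false.
From the singleton clause (m32), m32 = true.
That conflicts with the unit clause (NOT m32).
Neither m11 = true nor m11 = false works.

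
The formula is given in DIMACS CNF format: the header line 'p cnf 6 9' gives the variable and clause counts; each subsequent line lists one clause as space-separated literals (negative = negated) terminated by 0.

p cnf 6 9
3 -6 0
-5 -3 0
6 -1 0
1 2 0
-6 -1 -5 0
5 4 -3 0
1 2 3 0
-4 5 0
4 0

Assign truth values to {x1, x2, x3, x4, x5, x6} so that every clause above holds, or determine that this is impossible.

x1: False; x2: True; x3: False; x4: True; x5: True; x6: False

The clause (x4) is unit, so x4 = True.
The clause (x5) is unit, so x5 = True.
The clause (¬x3) is unit, so x3 = False.
The clause (¬x6) is unit, so x6 = False.
The clause (¬x1) is unit, so x1 = False.
The clause (x2) is unit, so x2 = True.
All clauses are satisfied.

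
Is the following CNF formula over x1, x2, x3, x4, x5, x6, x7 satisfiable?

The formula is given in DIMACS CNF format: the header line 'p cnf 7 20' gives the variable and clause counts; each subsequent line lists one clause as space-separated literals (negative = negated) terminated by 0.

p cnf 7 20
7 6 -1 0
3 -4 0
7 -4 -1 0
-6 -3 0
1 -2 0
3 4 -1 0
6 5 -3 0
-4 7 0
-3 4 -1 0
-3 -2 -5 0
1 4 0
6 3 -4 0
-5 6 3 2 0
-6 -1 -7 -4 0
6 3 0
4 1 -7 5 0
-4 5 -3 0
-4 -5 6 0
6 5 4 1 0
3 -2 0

Try x3 = True.
(¬x6) alone gives x6 = False.
(x5) alone gives x5 = True.
(¬x2) alone gives x2 = False.
(¬x4) alone gives x4 = False.
(¬x1) alone gives x1 = False.
Now (x1) is unsatisfied and unit — conflict.
So x3 must be the other value — set x3 = False.
(¬x4) alone gives x4 = False.
(¬x1) alone gives x1 = False.
Now (x1) is unsatisfied and unit — conflict.
Neither x3 = True nor x3 = False works.
No assignment satisfies every clause.

Unsatisfiable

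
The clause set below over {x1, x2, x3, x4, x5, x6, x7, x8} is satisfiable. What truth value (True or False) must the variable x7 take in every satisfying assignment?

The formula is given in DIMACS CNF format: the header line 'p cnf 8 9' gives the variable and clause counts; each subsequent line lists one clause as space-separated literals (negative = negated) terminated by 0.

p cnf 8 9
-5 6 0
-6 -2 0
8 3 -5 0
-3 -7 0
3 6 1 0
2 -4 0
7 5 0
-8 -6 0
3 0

False

Suppose x7 = True.
The clause (¬x3) is unit, so x3 = False.
Now (x3) is unsatisfied and unit — conflict.
So every satisfying assignment has x7 = False.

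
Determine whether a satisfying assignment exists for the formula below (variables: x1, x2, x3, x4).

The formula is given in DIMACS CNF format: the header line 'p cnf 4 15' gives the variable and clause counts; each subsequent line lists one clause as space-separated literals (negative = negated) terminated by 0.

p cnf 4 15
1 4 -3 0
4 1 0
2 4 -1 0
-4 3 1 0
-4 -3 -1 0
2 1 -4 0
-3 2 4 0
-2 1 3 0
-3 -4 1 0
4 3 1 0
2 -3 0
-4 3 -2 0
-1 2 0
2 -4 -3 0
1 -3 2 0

Yes, satisfiable

Branch on x4: set x4 = False.
From the singleton clause (x1), x1 = True.
From the singleton clause (x2), x2 = True.
Every clause is now satisfied; x3 is unconstrained.
A satisfying assignment: x1: True,  x2: True,  x3: False,  x4: False.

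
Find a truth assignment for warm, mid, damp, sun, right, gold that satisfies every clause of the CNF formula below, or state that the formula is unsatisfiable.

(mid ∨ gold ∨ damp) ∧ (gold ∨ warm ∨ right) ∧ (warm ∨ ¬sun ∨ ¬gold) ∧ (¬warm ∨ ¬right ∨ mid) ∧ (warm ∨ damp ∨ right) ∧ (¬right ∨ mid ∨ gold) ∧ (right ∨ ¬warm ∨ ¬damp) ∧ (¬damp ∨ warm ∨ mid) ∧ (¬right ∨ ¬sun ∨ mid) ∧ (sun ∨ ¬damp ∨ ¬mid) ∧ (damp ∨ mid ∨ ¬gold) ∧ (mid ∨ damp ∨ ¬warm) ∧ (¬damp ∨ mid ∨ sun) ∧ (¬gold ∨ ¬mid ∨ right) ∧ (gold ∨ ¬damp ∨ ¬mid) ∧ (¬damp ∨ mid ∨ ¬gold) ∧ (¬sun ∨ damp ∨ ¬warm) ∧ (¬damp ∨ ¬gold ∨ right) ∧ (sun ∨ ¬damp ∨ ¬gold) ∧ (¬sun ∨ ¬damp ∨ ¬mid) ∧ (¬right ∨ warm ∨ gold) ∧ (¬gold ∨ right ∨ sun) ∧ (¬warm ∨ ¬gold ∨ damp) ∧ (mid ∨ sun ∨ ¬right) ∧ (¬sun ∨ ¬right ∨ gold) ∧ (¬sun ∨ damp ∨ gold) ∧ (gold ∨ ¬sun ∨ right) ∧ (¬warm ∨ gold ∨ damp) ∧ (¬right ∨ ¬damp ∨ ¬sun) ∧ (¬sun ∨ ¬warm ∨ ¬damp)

warm=False; mid=True; damp=False; sun=False; right=True; gold=True

Suppose mid = True.
Suppose sun = False.
The clause (¬damp) is unit, so damp = False.
Suppose warm = False.
The clause (right) is unit, so right = True.
The clause (gold) is unit, so gold = True.
This assignment satisfies each clause.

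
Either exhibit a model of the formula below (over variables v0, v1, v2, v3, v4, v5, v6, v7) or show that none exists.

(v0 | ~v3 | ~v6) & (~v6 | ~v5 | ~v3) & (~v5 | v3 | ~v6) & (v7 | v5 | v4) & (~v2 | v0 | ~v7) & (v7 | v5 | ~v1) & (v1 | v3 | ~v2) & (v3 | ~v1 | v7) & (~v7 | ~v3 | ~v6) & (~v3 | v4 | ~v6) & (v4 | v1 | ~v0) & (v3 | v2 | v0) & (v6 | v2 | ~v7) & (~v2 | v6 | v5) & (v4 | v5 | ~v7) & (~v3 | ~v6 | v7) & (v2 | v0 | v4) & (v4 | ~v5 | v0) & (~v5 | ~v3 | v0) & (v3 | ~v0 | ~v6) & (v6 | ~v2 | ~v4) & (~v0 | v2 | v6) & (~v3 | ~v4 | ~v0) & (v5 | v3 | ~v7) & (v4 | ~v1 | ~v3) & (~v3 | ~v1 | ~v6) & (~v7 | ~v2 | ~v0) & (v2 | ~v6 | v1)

v0: 0,  v1: 0,  v2: 0,  v3: 1,  v4: 1,  v5: 0,  v6: 0,  v7: 0

Case v0 = 0:
Case v3 = 1:
(~v6) alone gives v6 = 0.
(~v5) alone gives v5 = 0.
(~v2) alone gives v2 = 0.
(~v7) alone gives v7 = 0.
(v4) alone gives v4 = 1.
(~v1) alone gives v1 = 0.
Every clause now holds.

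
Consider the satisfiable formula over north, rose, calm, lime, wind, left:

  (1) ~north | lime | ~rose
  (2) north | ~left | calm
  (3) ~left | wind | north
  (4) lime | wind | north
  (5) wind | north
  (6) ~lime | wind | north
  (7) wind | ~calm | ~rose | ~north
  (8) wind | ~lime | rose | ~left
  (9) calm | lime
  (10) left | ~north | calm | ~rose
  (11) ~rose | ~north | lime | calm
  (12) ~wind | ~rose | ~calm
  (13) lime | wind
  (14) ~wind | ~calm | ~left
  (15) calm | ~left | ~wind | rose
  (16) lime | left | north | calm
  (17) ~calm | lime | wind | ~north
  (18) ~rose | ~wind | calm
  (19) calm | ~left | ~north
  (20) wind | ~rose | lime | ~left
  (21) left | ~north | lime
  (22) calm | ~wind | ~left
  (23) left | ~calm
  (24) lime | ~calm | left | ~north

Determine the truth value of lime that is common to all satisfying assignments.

True

Suppose lime = 0.
(calm) alone gives calm = 1.
(wind) alone gives wind = 1.
(~rose) alone gives rose = 0.
(~left) alone gives left = 0.
That conflicts with the unit clause (left).
So every satisfying assignment has lime = True.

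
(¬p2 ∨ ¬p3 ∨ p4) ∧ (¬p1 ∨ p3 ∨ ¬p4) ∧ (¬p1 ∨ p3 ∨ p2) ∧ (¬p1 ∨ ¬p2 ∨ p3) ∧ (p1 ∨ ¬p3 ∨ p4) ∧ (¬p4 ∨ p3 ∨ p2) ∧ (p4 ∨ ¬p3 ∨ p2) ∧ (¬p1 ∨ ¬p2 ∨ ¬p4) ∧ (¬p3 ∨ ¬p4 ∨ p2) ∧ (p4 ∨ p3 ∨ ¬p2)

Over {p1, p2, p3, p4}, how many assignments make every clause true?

3

There are 2^4 = 16 truth assignments over (p1, p2, p3, p4).
Split on p1. With p1 = True, the clauses containing p1 are satisfied and ¬p1 drops from the rest; 0 of the 2^3 = 8 assignments to the other variables satisfy what remains.
With p1 = False, by the same count on the reduced clause set, 3 assignments work.
(One model: p1=F, p2=F, p3=F, p4=F.)
Total: 0 + 3 = 3.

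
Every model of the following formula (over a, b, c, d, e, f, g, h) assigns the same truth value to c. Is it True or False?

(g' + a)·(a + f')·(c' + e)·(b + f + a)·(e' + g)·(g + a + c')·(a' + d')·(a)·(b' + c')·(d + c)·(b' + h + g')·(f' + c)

Suppose c = 0.
The clause (a) is unit, so a = 1.
The clause (d') is unit, so d = 0.
Now (d) is unsatisfied and unit — conflict.
So every satisfying assignment has c = True.

True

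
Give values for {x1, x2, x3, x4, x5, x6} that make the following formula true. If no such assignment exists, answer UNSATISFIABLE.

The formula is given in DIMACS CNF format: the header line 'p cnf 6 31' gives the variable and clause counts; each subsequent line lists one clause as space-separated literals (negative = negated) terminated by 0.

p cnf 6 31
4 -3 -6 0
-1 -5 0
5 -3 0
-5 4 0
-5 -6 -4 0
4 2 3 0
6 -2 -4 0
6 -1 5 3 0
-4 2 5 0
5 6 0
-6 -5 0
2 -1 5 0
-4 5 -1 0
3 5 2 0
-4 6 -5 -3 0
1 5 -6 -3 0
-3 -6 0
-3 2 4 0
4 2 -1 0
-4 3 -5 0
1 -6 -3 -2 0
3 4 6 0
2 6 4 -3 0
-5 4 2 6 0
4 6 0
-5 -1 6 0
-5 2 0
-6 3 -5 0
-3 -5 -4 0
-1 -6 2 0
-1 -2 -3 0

x1: False, x2: True, x3: False, x4: True, x5: False, x6: True

Try x1 = False.
Try x5 = False.
The clause (¬x3) is unit, so x3 = False.
The clause (x6) is unit, so x6 = True.
The clause (x2) is unit, so x2 = True.
All clauses hold; x4 can take either value.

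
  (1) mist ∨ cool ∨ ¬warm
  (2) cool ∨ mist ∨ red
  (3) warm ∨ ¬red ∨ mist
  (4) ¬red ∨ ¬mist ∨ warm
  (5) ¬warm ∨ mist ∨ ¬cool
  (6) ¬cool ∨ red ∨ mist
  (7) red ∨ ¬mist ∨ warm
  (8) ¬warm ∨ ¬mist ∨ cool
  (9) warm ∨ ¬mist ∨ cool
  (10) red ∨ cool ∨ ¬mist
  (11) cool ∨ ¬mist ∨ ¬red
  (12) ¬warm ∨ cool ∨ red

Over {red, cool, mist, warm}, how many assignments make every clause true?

2

There are 2^4 = 16 truth assignments over (red, cool, mist, warm).
Split on warm. With warm = True, the clauses containing warm are satisfied and ¬warm drops from the rest; 2 of the 2^3 = 8 assignments to the other variables satisfy what remains.
With warm = False, by the same count on the reduced clause set, 0 assignments work.
(One model: red=F, cool=T, mist=T, warm=T.)
Total: 2 + 0 = 2.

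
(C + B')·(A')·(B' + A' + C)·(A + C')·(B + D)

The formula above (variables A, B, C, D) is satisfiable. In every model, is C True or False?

False

Suppose C = 1.
(A') alone gives A = 0.
Now (A) is unsatisfied and unit — conflict.
So every satisfying assignment has C = False.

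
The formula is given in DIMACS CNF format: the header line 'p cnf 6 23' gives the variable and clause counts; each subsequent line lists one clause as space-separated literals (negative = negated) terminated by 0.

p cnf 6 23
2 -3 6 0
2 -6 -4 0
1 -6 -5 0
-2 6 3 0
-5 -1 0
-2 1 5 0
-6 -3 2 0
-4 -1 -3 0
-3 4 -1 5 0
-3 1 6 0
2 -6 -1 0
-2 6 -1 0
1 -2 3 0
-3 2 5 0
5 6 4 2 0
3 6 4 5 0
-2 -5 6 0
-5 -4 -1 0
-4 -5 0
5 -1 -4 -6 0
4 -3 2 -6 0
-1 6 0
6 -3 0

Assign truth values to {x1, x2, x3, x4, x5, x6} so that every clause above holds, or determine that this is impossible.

x1=False,  x2=False,  x3=False,  x4=True,  x5=False,  x6=False

Suppose x5 = False.
Suppose x2 = False.
(¬x3) alone gives x3 = False.
Suppose x6 = False.
(x4) alone gives x4 = True.
(¬x1) alone gives x1 = False.
Every clause now holds.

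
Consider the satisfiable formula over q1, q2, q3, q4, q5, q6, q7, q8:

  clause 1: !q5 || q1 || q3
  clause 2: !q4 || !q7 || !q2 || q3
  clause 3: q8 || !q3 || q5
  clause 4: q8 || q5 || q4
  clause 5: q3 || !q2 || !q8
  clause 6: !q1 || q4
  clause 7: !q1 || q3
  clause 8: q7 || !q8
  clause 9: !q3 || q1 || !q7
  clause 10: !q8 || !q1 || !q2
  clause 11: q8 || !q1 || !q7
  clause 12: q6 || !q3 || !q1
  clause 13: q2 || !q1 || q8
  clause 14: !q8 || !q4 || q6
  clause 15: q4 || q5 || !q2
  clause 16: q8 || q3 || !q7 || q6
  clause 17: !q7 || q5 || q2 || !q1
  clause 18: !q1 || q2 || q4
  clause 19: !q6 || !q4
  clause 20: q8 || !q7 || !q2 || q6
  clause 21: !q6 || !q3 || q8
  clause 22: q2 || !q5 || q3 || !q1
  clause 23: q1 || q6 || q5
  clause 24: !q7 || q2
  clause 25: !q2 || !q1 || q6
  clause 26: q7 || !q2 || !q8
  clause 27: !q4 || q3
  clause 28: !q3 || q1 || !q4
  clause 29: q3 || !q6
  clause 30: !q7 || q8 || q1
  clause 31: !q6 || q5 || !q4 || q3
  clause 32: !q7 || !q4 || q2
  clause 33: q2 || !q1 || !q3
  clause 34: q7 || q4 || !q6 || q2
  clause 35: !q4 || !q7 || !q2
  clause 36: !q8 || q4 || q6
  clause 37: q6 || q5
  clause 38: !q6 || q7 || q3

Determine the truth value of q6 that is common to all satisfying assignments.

Suppose q6 = true.
Unit clause (!q4) forces q4 = false.
Unit clause (!q1) forces q1 = false.
Unit clause (q3) forces q3 = true.
Unit clause (!q7) forces q7 = false.
Unit clause (!q8) forces q8 = false.
But (q8) is also a unit clause — contradiction.
So every satisfying assignment has q6 = False.

False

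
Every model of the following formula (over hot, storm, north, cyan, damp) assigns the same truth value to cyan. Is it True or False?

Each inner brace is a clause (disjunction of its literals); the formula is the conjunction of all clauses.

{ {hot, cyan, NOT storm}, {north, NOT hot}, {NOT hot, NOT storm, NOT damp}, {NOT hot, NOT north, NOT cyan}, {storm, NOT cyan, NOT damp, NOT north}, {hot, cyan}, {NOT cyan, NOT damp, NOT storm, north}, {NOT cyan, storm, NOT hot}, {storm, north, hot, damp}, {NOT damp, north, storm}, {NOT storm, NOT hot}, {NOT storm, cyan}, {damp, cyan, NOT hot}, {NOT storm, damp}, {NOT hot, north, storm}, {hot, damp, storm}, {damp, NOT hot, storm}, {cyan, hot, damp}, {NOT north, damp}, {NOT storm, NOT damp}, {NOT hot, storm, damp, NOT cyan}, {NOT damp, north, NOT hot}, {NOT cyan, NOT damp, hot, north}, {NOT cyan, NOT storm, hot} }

Suppose cyan = true.
Case north = true:
(NOT hot) alone gives hot = false.
(damp) alone gives damp = true.
(storm) alone gives storm = true.
But (NOT storm) is also a unit clause — contradiction.
That branch fails; take north = false instead.
(NOT hot) alone gives hot = false.
(NOT damp) alone gives damp = false.
(storm) alone gives storm = true.
But (NOT storm) is also a unit clause — contradiction.
Neither north = true nor north = false works.
So every satisfying assignment has cyan = False.

False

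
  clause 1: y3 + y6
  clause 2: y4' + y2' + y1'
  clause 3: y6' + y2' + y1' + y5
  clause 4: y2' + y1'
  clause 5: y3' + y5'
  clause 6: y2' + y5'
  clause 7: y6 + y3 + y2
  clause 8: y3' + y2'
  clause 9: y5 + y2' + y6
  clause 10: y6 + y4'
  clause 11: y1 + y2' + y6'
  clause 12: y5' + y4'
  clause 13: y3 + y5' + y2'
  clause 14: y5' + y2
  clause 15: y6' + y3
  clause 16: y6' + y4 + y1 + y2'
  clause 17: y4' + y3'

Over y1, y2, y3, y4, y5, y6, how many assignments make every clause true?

There are 2^6 = 64 truth assignments over (y1, y2, y3, y4, y5, y6).
Split on y6. With y6 = 1, the clauses containing y6 are satisfied and y6' drops from the rest; 2 of the 2^5 = 32 assignments to the other variables satisfy what remains.
With y6 = 0, by the same count on the reduced clause set, 2 assignments work.
Total: 2 + 2 = 4.

4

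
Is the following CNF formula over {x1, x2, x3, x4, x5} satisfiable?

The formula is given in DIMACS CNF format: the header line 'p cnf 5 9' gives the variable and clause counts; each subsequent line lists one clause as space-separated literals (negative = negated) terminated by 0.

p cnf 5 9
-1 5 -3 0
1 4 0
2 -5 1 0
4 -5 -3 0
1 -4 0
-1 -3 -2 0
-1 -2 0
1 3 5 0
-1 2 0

Suppose x1 = True.
The clause (¬x2) is unit, so x2 = False.
That conflicts with the unit clause (x2).
So x1 must be the other value — set x1 = False.
The clause (x4) is unit, so x4 = True.
That conflicts with the unit clause (¬x4).
Either choice for x1 ends in contradiction.
No assignment satisfies every clause.

No, unsatisfiable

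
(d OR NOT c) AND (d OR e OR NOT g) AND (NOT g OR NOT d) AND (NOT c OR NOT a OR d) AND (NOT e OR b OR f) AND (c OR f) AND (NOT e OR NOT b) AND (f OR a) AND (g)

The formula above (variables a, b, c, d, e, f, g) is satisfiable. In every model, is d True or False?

Suppose d = true.
Unit clause (NOT g) forces g = false.
But (g) is also a unit clause — contradiction.
So every satisfying assignment has d = False.

False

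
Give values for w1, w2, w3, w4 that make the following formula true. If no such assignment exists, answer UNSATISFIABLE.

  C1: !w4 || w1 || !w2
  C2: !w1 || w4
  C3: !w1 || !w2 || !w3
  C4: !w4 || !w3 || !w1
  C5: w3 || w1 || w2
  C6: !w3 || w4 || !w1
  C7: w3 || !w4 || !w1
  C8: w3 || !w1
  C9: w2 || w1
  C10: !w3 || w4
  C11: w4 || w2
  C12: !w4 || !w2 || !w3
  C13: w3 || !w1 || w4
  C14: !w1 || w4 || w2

w1: false, w2: true, w3: false, w4: false

Branch on w1: set w1 = false.
(w2) alone gives w2 = true.
(!w4) alone gives w4 = false.
(!w3) alone gives w3 = false.
Every clause now holds.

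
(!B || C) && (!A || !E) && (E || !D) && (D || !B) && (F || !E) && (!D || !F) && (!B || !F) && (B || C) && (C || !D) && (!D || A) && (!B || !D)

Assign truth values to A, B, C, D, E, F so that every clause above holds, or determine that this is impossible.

Suppose B = false.
Unit clause (C) forces C = true.
Suppose A = true.
Unit clause (!E) forces E = false.
Unit clause (!D) forces D = false.
No clause remains; F is free.

A: true, B: false, C: true, D: false, E: false, F: true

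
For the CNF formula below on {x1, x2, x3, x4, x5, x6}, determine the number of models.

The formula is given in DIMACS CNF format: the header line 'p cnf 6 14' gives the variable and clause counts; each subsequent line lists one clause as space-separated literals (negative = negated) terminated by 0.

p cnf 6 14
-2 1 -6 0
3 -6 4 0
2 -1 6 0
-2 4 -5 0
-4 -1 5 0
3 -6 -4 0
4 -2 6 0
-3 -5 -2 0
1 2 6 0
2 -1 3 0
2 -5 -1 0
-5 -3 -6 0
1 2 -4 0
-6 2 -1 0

There are 2^6 = 64 truth assignments over (x1, x2, x3, x4, x5, x6).
Split on x5. With x5 = True, the clauses containing x5 are satisfied and ¬x5 drops from the rest; 2 of the 2^5 = 32 assignments to the other variables satisfy what remains.
With x5 = False, by the same count on the reduced clause set, 4 assignments work.
Total: 2 + 4 = 6.

6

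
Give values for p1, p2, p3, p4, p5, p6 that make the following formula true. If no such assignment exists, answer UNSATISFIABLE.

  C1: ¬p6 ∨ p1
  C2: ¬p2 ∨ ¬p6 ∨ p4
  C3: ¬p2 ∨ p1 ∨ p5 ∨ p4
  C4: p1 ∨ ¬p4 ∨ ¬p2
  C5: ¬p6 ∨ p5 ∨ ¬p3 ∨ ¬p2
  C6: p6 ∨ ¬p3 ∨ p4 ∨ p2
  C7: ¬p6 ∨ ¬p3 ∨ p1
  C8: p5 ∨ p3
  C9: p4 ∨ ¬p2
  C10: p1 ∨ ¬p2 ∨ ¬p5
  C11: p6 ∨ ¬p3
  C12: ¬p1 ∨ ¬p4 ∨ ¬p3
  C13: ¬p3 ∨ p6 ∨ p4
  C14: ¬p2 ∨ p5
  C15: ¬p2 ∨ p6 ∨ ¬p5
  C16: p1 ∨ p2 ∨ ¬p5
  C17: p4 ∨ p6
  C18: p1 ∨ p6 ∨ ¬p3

p1 ↦ True, p2 ↦ False, p3 ↦ True, p4 ↦ False, p5 ↦ True, p6 ↦ True

Case p6 = True:
Unit clause (p1) forces p1 = True.
Case p2 = False:
Case p5 = True:
Case p4 = False:
No clause remains; p3 is free.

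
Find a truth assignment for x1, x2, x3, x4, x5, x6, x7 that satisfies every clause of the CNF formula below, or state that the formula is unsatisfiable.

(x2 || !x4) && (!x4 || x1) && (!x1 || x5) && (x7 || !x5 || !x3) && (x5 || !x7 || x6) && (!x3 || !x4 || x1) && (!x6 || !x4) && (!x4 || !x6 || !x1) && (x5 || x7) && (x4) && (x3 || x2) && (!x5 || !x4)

UNSATISFIABLE

(x4) alone gives x4 = true.
(x2) alone gives x2 = true.
(x1) alone gives x1 = true.
(x5) alone gives x5 = true.
That conflicts with the unit clause (!x5).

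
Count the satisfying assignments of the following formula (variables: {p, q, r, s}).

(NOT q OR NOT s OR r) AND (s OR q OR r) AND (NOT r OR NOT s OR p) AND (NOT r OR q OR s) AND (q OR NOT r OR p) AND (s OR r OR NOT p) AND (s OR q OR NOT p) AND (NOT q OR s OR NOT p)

There are 2^4 = 16 truth assignments over (p, q, r, s).
Check each against the 8 clauses (columns in the order p, q, r, s):
  F F F F  ✗ fails (s OR q OR r)
  F F F T  ✓ satisfies all
  F F T F  ✗ fails (NOT r OR q OR s)
  F F T T  ✗ fails (NOT r OR NOT s OR p)
  F T F F  ✓ satisfies all
  F T F T  ✗ fails (NOT q OR NOT s OR r)
  F T T F  ✓ satisfies all
  F T T T  ✗ fails (NOT r OR NOT s OR p)
  T F F F  ✗ fails (s OR q OR r)
  T F F T  ✓ satisfies all
  T F T F  ✗ fails (NOT r OR q OR s)
  T F T T  ✓ satisfies all
  T T F F  ✗ fails (s OR r OR NOT p)
  T T F T  ✗ fails (NOT q OR NOT s OR r)
  T T T F  ✗ fails (NOT q OR s OR NOT p)
  T T T T  ✓ satisfies all
6 of the 16 rows are models.

6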